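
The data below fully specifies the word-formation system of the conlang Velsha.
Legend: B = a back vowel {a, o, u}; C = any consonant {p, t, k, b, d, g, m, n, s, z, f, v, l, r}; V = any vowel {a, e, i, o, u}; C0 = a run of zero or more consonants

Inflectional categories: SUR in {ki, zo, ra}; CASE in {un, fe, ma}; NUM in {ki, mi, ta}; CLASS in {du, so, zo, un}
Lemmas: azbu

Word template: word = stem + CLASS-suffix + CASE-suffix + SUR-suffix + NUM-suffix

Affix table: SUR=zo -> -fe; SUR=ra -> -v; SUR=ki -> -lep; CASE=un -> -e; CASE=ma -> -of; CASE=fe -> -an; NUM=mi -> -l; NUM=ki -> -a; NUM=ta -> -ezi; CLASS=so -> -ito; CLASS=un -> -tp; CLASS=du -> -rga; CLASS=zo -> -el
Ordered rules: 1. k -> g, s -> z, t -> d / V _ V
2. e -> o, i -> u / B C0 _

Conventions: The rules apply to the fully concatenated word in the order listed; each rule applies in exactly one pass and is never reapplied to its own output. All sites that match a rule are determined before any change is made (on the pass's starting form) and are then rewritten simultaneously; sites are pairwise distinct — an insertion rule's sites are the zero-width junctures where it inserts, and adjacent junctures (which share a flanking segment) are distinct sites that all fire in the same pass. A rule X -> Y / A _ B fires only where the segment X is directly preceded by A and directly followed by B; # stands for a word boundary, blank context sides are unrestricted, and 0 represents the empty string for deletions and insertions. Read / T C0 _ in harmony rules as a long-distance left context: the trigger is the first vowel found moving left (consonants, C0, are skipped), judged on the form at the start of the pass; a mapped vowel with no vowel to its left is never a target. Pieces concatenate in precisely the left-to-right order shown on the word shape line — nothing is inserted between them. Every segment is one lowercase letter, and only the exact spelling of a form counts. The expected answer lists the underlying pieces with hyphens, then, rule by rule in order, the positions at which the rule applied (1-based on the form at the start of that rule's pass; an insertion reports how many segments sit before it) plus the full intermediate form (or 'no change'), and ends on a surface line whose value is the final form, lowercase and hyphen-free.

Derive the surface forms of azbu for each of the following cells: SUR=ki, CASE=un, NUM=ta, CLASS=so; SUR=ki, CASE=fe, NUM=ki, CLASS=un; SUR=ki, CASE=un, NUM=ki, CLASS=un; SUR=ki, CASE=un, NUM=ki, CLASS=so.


cell SUR=ki, CASE=un, NUM=ta, CLASS=so:
underlying: azbu-ito-e-lep-ezi
1. k -> g, s -> z, t -> d / V _ V: fires at position(s) 6: azbuidoelepezi
2. e -> o, i -> u / B C0 _: fires at position(s) 5, 8: azbuudoolepezi
surface: azbuudoolepezi

cell SUR=ki, CASE=fe, NUM=ki, CLASS=un:
underlying: azbu-tp-an-lep-a
1. k -> g, s -> z, t -> d / V _ V: no change
2. e -> o, i -> u / B C0 _: fires at position(s) 10: azbutpanlopa
surface: azbutpanlopa

cell SUR=ki, CASE=un, NUM=ki, CLASS=un:
underlying: azbu-tp-e-lep-a
1. k -> g, s -> z, t -> d / V _ V: no change
2. e -> o, i -> u / B C0 _: fires at position(s) 7: azbutpolepa
surface: azbutpolepa

cell SUR=ki, CASE=un, NUM=ki, CLASS=so:
underlying: azbu-ito-e-lep-a
1. k -> g, s -> z, t -> d / V _ V: fires at position(s) 6: azbuidoelepa
2. e -> o, i -> u / B C0 _: fires at position(s) 5, 8: azbuudoolepa
surface: azbuudoolepa


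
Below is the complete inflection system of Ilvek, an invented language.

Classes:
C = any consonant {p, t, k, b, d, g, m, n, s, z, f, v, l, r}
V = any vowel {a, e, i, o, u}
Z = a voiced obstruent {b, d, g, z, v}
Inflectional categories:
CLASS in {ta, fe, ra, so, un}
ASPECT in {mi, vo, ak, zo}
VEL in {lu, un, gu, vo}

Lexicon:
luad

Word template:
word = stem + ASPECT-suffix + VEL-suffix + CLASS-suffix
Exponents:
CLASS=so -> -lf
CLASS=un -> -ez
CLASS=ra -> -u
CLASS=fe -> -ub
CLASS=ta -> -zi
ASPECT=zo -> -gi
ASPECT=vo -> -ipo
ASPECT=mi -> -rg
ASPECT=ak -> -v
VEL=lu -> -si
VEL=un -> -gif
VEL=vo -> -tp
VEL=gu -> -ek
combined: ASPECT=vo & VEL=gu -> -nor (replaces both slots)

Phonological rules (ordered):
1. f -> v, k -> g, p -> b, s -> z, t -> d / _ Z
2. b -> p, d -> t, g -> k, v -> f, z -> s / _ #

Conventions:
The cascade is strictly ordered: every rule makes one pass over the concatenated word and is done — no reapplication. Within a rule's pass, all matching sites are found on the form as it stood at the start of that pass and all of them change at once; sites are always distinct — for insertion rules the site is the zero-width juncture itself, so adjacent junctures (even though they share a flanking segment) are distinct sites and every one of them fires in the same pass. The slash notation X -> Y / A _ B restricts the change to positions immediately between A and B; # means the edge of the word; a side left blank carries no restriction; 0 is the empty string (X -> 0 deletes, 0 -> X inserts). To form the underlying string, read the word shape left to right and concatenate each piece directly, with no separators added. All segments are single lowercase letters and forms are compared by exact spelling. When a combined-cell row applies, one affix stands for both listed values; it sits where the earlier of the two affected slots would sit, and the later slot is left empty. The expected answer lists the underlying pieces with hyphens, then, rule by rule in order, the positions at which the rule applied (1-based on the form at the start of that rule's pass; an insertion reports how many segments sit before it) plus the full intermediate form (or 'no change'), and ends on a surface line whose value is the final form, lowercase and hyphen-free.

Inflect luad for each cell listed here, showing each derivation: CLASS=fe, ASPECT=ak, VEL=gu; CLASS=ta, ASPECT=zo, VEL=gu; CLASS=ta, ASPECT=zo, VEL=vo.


cell CLASS=fe, ASPECT=ak, VEL=gu:
underlying: luad-v-ek-ub
1. f -> v, k -> g, p -> b, s -> z, t -> d / _ Z: no change
2. b -> p, d -> t, g -> k, v -> f, z -> s / _ #: fires at position(s) 9: luadvekup
surface: luadvekup

cell CLASS=ta, ASPECT=zo, VEL=gu:
underlying: luad-gi-ek-zi
1. f -> v, k -> g, p -> b, s -> z, t -> d / _ Z: fires at position(s) 8: luadgiegzi
2. b -> p, d -> t, g -> k, v -> f, z -> s / _ #: no change
surface: luadgiegzi

cell CLASS=ta, ASPECT=zo, VEL=vo:
underlying: luad-gi-tp-zi
1. f -> v, k -> g, p -> b, s -> z, t -> d / _ Z: fires at position(s) 8: luadgitbzi
2. b -> p, d -> t, g -> k, v -> f, z -> s / _ #: no change
surface: luadgitbzi


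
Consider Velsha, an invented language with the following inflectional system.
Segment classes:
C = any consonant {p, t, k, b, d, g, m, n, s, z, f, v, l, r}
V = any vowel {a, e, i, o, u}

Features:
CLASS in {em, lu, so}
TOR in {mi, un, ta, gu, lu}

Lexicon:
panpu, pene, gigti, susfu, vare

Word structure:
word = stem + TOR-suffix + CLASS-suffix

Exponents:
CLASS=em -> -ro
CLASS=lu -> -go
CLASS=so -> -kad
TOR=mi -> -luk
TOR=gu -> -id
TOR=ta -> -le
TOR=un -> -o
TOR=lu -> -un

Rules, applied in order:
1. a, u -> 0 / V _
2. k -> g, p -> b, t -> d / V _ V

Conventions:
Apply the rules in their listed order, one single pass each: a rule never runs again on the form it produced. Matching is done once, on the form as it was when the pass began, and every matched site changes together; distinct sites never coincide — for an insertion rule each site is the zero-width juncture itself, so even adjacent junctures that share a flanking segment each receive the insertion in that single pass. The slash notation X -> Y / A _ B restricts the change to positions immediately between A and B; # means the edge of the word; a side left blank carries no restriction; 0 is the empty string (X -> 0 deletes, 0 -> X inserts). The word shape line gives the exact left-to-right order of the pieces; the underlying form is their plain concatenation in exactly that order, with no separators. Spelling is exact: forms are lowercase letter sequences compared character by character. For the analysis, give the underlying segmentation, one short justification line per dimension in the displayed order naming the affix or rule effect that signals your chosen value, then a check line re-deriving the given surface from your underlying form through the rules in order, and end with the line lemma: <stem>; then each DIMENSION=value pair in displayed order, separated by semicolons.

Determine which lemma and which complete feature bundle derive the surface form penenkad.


underlying: pene-un-kad
CLASS=so - signalled by the affix -kad
TOR=lu - signalled by the affix -un
check: peneunkad -> penenkad -> penenkad
lemma: pene; CLASS=so; TOR=lu


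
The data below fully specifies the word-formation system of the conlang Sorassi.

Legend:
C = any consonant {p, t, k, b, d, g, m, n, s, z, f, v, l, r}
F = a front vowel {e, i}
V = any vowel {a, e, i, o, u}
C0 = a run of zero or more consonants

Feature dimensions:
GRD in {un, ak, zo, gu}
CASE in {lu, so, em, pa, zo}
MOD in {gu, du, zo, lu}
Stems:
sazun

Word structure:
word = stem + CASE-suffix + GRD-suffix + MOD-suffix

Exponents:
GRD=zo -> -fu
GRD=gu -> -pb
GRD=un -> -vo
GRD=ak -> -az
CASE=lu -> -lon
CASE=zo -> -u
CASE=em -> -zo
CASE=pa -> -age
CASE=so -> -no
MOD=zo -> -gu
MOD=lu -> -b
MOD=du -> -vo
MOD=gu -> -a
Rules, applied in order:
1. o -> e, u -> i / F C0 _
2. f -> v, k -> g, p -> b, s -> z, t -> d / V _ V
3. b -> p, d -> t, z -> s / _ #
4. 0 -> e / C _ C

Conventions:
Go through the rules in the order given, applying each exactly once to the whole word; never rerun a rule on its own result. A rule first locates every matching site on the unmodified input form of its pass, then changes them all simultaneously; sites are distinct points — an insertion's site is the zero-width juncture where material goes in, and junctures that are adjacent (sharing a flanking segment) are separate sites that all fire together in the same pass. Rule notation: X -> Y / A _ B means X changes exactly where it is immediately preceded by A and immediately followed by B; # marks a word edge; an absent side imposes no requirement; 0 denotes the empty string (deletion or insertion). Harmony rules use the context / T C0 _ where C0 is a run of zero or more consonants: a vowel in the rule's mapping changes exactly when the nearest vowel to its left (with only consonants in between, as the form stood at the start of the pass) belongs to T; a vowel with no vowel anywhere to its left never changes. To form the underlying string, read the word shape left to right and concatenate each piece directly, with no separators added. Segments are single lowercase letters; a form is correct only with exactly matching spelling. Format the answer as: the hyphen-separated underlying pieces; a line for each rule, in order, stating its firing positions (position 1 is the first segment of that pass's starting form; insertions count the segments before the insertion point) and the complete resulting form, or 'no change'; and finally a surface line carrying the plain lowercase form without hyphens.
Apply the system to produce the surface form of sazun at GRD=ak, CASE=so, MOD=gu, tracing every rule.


underlying: sazun-no-az-a
1. o -> e, u -> i / F C0 _: no change
2. f -> v, k -> g, p -> b, s -> z, t -> d / V _ V: no change
3. b -> p, d -> t, z -> s / _ #: no change
4. 0 -> e / C _ C: inserts after position(s) 5: sazunenoaza
surface: sazunenoaza


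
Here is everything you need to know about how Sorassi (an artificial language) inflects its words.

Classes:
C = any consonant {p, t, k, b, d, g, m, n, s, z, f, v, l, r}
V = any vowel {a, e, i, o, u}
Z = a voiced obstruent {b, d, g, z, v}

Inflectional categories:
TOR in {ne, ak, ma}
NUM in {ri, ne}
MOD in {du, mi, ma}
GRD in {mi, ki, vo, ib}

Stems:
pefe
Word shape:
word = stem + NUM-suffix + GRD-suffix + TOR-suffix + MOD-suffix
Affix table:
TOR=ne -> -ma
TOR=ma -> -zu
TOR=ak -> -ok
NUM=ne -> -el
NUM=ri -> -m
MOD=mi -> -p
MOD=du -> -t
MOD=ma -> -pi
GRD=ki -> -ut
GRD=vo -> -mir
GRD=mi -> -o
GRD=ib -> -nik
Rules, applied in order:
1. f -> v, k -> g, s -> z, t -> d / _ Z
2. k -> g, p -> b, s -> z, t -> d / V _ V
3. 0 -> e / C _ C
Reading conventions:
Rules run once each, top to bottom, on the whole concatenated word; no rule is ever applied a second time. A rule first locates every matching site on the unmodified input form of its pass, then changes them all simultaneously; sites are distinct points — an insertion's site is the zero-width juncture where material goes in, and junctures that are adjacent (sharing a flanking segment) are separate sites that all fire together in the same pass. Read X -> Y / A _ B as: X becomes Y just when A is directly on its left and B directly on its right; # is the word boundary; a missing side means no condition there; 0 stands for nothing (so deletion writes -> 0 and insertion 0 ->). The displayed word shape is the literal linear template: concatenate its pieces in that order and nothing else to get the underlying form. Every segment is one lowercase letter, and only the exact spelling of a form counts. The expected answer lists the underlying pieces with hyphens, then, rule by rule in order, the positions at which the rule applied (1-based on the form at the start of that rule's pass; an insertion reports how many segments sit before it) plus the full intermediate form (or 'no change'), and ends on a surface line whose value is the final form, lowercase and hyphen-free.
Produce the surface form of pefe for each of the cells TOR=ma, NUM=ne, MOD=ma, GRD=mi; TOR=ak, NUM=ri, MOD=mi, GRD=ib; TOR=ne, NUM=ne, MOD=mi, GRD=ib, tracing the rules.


cell TOR=ma, NUM=ne, MOD=ma, GRD=mi:
underlying: pefe-el-o-zu-pi
1. f -> v, k -> g, s -> z, t -> d / _ Z: no change
2. k -> g, p -> b, s -> z, t -> d / V _ V: fires at position(s) 10: pefeelozubi
3. 0 -> e / C _ C: no change
surface: pefeelozubi

cell TOR=ak, NUM=ri, MOD=mi, GRD=ib:
underlying: pefe-m-nik-ok-p
1. f -> v, k -> g, s -> z, t -> d / _ Z: no change
2. k -> g, p -> b, s -> z, t -> d / V _ V: fires at position(s) 8: pefemnigokp
3. 0 -> e / C _ C: inserts after position(s) 5, 10: pefemenigokep
surface: pefemenigokep

cell TOR=ne, NUM=ne, MOD=mi, GRD=ib:
underlying: pefe-el-nik-ma-p
1. f -> v, k -> g, s -> z, t -> d / _ Z: no change
2. k -> g, p -> b, s -> z, t -> d / V _ V: no change
3. 0 -> e / C _ C: inserts after position(s) 6, 9: pefeelenikemap
surface: pefeelenikemap


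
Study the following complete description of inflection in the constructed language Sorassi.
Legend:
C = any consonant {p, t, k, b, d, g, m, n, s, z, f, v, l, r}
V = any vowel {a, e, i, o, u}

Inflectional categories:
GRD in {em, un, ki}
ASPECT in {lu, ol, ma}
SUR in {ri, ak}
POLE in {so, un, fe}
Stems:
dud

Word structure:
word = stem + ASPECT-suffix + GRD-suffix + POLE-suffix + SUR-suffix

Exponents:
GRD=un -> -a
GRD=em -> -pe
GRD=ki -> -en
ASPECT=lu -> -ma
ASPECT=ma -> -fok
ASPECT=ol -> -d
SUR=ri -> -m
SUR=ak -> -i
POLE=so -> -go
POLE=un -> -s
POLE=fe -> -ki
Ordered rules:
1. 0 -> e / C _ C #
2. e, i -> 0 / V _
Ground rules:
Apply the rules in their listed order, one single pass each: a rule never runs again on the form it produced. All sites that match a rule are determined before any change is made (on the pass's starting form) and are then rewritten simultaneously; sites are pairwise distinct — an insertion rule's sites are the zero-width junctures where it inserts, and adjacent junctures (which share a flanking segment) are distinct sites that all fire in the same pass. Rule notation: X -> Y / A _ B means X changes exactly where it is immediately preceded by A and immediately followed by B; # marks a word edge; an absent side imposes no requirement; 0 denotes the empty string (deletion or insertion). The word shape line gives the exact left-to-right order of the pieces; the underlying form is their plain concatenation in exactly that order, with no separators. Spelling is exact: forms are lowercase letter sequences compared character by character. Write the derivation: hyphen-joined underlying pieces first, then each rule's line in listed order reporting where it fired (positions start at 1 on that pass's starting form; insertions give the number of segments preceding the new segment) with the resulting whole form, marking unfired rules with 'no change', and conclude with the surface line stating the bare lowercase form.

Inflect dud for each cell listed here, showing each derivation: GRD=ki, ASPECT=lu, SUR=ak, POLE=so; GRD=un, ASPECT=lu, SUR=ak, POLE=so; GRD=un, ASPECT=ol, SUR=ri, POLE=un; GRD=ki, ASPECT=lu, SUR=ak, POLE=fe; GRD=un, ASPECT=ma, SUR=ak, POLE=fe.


cell GRD=ki, ASPECT=lu, SUR=ak, POLE=so:
underlying: dud-ma-en-go-i
1. 0 -> e / C _ C #: no change
2. e, i -> 0 / V _: fires at position(s) 6, 10: dudmango
surface: dudmango

cell GRD=un, ASPECT=lu, SUR=ak, POLE=so:
underlying: dud-ma-a-go-i
1. 0 -> e / C _ C #: no change
2. e, i -> 0 / V _: fires at position(s) 9: dudmaago
surface: dudmaago

cell GRD=un, ASPECT=ol, SUR=ri, POLE=un:
underlying: dud-d-a-s-m
1. 0 -> e / C _ C #: inserts after position(s) 6: duddasem
2. e, i -> 0 / V _: no change
surface: duddasem

cell GRD=ki, ASPECT=lu, SUR=ak, POLE=fe:
underlying: dud-ma-en-ki-i
1. 0 -> e / C _ C #: no change
2. e, i -> 0 / V _: fires at position(s) 6, 10: dudmanki
surface: dudmanki

cell GRD=un, ASPECT=ma, SUR=ak, POLE=fe:
underlying: dud-fok-a-ki-i
1. 0 -> e / C _ C #: no change
2. e, i -> 0 / V _: fires at position(s) 10: dudfokaki
surface: dudfokaki


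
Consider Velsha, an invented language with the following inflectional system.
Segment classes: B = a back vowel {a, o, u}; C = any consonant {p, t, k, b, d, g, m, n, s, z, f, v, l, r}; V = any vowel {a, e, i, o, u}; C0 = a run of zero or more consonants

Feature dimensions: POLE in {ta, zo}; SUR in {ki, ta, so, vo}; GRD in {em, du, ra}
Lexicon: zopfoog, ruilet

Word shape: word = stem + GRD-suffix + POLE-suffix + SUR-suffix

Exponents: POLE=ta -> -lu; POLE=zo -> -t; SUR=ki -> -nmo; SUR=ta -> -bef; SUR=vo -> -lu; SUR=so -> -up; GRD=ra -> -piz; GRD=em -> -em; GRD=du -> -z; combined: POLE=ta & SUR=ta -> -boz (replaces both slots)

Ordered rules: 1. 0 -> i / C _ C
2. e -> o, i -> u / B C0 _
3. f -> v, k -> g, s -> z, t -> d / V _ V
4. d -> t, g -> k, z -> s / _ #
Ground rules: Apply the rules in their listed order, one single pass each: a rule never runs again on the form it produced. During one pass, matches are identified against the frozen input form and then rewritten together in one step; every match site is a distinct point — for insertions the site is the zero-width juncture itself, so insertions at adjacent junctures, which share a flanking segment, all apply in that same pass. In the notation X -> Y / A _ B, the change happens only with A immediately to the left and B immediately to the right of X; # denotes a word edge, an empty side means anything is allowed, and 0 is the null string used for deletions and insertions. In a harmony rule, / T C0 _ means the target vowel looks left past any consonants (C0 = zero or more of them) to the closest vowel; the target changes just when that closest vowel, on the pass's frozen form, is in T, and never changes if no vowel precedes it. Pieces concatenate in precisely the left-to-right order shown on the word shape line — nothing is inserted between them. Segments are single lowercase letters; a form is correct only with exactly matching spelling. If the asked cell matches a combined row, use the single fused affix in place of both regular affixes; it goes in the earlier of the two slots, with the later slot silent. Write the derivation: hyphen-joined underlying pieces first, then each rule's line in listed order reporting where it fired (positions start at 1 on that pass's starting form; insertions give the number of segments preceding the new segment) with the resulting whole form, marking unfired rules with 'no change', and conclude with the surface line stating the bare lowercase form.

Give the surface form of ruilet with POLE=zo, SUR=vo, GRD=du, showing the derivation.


underlying: ruilet-z-t-lu
1. 0 -> i / C _ C: inserts after position(s) 6, 7, 8: ruiletizitilu
2. e -> o, i -> u / B C0 _: fires at position(s) 3: ruuletizitilu
3. f -> v, k -> g, s -> z, t -> d / V _ V: fires at position(s) 6, 10: ruuledizidilu
4. d -> t, g -> k, z -> s / _ #: no change
surface: ruuledizidilu


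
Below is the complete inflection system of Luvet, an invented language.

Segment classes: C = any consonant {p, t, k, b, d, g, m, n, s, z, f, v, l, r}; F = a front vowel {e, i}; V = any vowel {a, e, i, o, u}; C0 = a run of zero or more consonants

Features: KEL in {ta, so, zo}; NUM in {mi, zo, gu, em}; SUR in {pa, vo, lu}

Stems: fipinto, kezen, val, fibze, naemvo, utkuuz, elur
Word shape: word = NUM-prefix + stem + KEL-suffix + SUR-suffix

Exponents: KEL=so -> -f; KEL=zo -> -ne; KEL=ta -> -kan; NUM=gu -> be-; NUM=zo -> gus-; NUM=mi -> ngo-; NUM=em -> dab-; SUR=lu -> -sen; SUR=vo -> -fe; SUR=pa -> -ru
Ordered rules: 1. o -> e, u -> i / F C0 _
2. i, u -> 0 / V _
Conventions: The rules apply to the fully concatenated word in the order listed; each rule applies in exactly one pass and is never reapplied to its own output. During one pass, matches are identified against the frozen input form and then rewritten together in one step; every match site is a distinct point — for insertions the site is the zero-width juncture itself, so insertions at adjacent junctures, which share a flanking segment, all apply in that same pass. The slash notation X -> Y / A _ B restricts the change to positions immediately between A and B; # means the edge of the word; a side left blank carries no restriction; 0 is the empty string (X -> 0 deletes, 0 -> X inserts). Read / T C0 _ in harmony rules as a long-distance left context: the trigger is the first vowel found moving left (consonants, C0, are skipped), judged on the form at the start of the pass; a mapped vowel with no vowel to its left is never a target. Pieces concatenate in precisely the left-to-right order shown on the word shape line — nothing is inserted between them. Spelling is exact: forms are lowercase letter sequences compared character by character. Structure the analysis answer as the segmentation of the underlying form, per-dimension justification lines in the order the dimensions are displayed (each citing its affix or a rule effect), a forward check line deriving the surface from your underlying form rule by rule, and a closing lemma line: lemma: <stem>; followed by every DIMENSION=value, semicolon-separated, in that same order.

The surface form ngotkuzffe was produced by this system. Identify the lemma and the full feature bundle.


underlying: ngo-utkuuz-f-fe
KEL=so - signalled by the affix -f
NUM=mi - signalled by the affix ngo-
SUR=vo - signalled by the affix -fe
check: ngoutkuuzffe -> ngoutkuuzffe -> ngotkuzffe
lemma: utkuuz; KEL=so; NUM=mi; SUR=vo


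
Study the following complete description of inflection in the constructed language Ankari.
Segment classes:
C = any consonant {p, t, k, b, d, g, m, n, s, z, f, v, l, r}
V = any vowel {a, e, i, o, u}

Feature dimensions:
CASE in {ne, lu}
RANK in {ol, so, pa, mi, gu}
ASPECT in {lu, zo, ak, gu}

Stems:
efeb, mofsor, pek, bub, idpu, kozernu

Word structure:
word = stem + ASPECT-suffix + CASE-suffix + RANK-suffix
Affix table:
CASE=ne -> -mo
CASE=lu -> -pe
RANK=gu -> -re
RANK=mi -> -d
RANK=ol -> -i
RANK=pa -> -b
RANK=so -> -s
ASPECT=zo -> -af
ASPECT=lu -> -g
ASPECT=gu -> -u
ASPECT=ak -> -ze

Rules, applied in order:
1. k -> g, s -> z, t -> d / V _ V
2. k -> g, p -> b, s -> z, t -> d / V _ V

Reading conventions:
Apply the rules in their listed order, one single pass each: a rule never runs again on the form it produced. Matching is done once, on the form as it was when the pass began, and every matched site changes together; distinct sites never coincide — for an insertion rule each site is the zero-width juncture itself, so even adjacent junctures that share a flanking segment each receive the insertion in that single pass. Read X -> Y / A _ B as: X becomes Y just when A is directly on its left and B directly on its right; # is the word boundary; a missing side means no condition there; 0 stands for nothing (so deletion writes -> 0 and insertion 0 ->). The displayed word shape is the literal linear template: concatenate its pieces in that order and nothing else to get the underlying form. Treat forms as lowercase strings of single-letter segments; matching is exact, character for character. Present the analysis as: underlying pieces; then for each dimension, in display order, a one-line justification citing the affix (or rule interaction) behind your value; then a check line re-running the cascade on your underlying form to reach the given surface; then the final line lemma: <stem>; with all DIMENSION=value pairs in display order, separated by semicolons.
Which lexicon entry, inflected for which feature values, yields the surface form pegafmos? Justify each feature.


underlying: pek-af-mo-s
CASE=ne - signalled by the affix -mo
RANK=so - signalled by the affix -s
ASPECT=zo - signalled by the affix -af
check: pekafmos -> pegafmos -> pegafmos
lemma: pek; CASE=ne; RANK=so; ASPECT=zo


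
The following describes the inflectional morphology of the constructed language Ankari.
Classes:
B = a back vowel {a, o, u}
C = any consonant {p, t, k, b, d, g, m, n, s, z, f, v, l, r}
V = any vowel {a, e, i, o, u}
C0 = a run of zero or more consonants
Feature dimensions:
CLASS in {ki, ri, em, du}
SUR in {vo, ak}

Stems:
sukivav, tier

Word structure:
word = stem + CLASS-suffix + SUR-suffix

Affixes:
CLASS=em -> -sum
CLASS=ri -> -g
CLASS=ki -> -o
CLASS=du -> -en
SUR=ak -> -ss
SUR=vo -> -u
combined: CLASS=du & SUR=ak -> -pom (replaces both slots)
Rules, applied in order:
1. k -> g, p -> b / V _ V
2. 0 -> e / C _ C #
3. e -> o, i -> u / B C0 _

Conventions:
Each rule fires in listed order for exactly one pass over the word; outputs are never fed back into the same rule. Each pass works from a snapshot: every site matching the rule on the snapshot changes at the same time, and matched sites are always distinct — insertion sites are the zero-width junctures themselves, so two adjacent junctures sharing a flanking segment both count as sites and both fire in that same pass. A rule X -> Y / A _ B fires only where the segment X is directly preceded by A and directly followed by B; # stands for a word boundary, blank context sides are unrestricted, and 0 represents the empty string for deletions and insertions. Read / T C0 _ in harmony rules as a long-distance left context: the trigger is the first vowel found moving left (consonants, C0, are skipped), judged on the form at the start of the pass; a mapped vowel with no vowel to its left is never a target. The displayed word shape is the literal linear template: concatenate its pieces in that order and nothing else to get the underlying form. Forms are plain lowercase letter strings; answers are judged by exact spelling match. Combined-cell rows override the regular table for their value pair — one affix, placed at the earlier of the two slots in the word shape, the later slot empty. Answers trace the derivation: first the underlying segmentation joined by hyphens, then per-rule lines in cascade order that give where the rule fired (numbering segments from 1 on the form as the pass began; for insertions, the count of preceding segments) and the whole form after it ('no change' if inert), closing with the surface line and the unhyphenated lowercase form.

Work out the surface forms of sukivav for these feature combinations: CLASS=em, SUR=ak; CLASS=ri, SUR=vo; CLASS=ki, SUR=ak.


cell CLASS=em, SUR=ak:
underlying: sukivav-sum-ss
1. k -> g, p -> b / V _ V: fires at position(s) 3: sugivavsumss
2. 0 -> e / C _ C #: inserts after position(s) 11: sugivavsumses
3. e -> o, i -> u / B C0 _: fires at position(s) 4, 12: suguvavsumsos
surface: suguvavsumsos

cell CLASS=ri, SUR=vo:
underlying: sukivav-g-u
1. k -> g, p -> b / V _ V: fires at position(s) 3: sugivavgu
2. 0 -> e / C _ C #: no change
3. e -> o, i -> u / B C0 _: fires at position(s) 4: suguvavgu
surface: suguvavgu

cell CLASS=ki, SUR=ak:
underlying: sukivav-o-ss
1. k -> g, p -> b / V _ V: fires at position(s) 3: sugivavoss
2. 0 -> e / C _ C #: inserts after position(s) 9: sugivavoses
3. e -> o, i -> u / B C0 _: fires at position(s) 4, 10: suguvavosos
surface: suguvavosos


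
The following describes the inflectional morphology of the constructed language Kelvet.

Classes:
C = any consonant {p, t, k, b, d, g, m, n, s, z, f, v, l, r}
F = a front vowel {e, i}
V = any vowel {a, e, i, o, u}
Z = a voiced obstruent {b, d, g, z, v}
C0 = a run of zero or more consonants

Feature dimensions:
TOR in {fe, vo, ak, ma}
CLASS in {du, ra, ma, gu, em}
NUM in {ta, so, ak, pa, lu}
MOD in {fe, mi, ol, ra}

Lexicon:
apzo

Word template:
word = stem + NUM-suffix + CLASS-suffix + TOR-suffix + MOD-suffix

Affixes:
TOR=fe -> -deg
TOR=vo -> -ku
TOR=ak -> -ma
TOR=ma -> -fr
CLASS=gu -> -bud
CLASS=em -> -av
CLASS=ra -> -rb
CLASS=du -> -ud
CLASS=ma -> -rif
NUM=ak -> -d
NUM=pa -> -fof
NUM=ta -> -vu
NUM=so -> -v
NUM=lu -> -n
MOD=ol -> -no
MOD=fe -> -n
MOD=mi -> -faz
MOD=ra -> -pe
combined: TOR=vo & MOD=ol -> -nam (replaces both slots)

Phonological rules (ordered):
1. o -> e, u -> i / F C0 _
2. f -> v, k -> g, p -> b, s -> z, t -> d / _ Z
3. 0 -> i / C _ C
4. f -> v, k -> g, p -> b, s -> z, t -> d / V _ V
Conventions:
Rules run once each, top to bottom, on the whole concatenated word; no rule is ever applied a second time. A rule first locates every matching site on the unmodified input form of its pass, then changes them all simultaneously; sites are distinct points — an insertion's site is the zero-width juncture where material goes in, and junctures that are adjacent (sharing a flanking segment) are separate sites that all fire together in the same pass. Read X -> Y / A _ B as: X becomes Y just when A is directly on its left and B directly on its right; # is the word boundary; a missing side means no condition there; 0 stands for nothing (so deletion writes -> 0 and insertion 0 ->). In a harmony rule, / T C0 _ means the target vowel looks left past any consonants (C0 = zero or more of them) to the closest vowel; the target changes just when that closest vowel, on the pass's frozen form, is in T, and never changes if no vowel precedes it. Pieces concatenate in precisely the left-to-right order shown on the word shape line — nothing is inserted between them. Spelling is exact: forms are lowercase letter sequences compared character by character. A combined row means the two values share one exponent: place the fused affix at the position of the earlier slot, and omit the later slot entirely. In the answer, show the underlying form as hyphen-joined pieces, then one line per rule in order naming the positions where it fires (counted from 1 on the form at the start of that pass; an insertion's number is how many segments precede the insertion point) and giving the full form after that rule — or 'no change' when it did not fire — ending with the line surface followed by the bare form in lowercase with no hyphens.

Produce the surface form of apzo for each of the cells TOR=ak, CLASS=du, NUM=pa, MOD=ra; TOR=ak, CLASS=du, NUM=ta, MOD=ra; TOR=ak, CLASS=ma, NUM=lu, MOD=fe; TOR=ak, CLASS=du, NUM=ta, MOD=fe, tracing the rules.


cell TOR=ak, CLASS=du, NUM=pa, MOD=ra:
underlying: apzo-fof-ud-ma-pe
1. o -> e, u -> i / F C0 _: no change
2. f -> v, k -> g, p -> b, s -> z, t -> d / _ Z: fires at position(s) 2: abzofofudmape
3. 0 -> i / C _ C: inserts after position(s) 2, 9: abizofofudimape
4. f -> v, k -> g, p -> b, s -> z, t -> d / V _ V: fires at position(s) 6, 8, 14: abizovovudimabe
surface: abizovovudimabe

cell TOR=ak, CLASS=du, NUM=ta, MOD=ra:
underlying: apzo-vu-ud-ma-pe
1. o -> e, u -> i / F C0 _: no change
2. f -> v, k -> g, p -> b, s -> z, t -> d / _ Z: fires at position(s) 2: abzovuudmape
3. 0 -> i / C _ C: inserts after position(s) 2, 8: abizovuudimape
4. f -> v, k -> g, p -> b, s -> z, t -> d / V _ V: fires at position(s) 13: abizovuudimabe
surface: abizovuudimabe

cell TOR=ak, CLASS=ma, NUM=lu, MOD=fe:
underlying: apzo-n-rif-ma-n
1. o -> e, u -> i / F C0 _: no change
2. f -> v, k -> g, p -> b, s -> z, t -> d / _ Z: fires at position(s) 2: abzonrifman
3. 0 -> i / C _ C: inserts after position(s) 2, 5, 8: abizonirifiman
4. f -> v, k -> g, p -> b, s -> z, t -> d / V _ V: fires at position(s) 10: abizoniriviman
surface: abizoniriviman

cell TOR=ak, CLASS=du, NUM=ta, MOD=fe:
underlying: apzo-vu-ud-ma-n
1. o -> e, u -> i / F C0 _: no change
2. f -> v, k -> g, p -> b, s -> z, t -> d / _ Z: fires at position(s) 2: abzovuudman
3. 0 -> i / C _ C: inserts after position(s) 2, 8: abizovuudiman
4. f -> v, k -> g, p -> b, s -> z, t -> d / V _ V: no change
surface: abizovuudiman


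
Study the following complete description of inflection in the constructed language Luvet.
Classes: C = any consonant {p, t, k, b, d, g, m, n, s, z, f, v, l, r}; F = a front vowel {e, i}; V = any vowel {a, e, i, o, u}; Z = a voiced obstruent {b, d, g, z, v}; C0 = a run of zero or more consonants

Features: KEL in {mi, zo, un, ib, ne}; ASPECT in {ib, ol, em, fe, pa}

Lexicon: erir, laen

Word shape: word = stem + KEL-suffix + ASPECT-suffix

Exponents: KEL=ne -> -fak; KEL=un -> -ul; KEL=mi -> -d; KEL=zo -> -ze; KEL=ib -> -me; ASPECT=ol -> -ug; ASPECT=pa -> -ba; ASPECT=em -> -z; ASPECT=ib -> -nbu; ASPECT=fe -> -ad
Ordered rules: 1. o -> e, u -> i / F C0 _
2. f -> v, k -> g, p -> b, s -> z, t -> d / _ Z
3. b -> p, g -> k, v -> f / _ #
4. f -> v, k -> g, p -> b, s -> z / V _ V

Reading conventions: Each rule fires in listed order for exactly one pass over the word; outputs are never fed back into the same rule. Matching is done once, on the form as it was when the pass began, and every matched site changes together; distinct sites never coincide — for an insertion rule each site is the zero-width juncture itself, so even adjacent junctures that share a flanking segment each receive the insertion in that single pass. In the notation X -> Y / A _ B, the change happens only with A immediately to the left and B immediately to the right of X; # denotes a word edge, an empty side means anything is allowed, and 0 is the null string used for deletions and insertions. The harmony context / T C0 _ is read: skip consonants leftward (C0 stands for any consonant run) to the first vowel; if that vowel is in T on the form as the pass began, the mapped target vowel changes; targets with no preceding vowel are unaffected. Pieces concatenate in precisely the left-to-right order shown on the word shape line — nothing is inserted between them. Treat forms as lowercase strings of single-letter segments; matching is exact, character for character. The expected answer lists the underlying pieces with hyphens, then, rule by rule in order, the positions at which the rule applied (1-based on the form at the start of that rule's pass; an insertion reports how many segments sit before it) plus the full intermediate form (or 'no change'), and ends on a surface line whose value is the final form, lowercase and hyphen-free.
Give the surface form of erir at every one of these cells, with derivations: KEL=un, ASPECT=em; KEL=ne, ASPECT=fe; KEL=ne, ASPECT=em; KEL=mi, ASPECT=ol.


cell KEL=un, ASPECT=em:
underlying: erir-ul-z
1. o -> e, u -> i / F C0 _: fires at position(s) 5: eririlz
2. f -> v, k -> g, p -> b, s -> z, t -> d / _ Z: no change
3. b -> p, g -> k, v -> f / _ #: no change
4. f -> v, k -> g, p -> b, s -> z / V _ V: no change
surface: eririlz

cell KEL=ne, ASPECT=fe:
underlying: erir-fak-ad
1. o -> e, u -> i / F C0 _: no change
2. f -> v, k -> g, p -> b, s -> z, t -> d / _ Z: no change
3. b -> p, g -> k, v -> f / _ #: no change
4. f -> v, k -> g, p -> b, s -> z / V _ V: fires at position(s) 7: erirfagad
surface: erirfagad

cell KEL=ne, ASPECT=em:
underlying: erir-fak-z
1. o -> e, u -> i / F C0 _: no change
2. f -> v, k -> g, p -> b, s -> z, t -> d / _ Z: fires at position(s) 7: erirfagz
3. b -> p, g -> k, v -> f / _ #: no change
4. f -> v, k -> g, p -> b, s -> z / V _ V: no change
surface: erirfagz

cell KEL=mi, ASPECT=ol:
underlying: erir-d-ug
1. o -> e, u -> i / F C0 _: fires at position(s) 6: erirdig
2. f -> v, k -> g, p -> b, s -> z, t -> d / _ Z: no change
3. b -> p, g -> k, v -> f / _ #: fires at position(s) 7: erirdik
4. f -> v, k -> g, p -> b, s -> z / V _ V: no change
surface: erirdik


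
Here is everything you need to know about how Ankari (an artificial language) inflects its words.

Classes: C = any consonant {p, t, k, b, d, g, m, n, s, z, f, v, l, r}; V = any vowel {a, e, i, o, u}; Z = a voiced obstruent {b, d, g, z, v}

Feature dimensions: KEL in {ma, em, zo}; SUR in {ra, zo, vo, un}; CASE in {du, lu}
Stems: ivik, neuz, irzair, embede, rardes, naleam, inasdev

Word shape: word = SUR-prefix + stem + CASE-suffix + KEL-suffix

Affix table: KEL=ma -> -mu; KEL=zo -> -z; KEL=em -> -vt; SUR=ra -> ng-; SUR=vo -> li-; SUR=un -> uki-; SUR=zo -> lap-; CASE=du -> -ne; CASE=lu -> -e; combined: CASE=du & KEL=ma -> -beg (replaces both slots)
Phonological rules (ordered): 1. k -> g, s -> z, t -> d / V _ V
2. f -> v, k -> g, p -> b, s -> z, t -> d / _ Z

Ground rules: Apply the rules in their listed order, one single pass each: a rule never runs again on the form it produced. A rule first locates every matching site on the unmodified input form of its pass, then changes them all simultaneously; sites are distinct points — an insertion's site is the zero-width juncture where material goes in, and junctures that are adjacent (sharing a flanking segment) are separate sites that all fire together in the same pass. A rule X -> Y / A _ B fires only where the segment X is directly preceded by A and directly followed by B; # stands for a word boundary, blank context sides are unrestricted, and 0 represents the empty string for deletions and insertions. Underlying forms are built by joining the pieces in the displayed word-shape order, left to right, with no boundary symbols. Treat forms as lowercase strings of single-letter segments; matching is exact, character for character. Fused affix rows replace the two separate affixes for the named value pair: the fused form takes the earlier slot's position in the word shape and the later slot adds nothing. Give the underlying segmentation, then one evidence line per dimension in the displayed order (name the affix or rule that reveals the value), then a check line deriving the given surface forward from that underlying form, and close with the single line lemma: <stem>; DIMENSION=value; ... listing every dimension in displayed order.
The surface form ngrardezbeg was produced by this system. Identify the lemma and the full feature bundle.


underlying: ng-rardes-beg
KEL=ma - signalled by the combined affix row
SUR=ra - signalled by the affix ng-
CASE=du - signalled by the combined affix row
check: ngrardesbeg -> ngrardesbeg -> ngrardezbeg
lemma: rardes; KEL=ma; SUR=ra; CASE=du


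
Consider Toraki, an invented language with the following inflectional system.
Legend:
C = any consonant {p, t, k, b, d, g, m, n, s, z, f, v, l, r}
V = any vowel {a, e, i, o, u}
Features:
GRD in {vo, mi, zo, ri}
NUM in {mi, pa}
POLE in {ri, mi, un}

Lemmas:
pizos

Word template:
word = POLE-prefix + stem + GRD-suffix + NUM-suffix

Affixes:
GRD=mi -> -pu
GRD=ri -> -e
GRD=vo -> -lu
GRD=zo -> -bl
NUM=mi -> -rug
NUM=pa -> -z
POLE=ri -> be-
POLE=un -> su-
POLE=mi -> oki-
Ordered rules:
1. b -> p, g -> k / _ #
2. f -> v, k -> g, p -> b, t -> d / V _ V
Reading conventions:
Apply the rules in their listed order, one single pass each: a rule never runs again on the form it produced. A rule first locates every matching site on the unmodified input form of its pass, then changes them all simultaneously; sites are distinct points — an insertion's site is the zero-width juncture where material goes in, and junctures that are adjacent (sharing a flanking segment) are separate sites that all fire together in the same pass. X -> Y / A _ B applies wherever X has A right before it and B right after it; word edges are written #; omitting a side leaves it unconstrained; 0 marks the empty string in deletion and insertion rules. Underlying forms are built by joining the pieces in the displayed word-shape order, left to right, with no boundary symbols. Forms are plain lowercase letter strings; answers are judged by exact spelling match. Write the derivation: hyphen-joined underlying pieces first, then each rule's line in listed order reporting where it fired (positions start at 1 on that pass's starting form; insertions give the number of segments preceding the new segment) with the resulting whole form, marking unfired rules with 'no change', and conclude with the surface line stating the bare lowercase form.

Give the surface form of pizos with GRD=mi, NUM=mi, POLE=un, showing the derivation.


underlying: su-pizos-pu-rug
1. b -> p, g -> k / _ #: fires at position(s) 12: supizospuruk
2. f -> v, k -> g, p -> b, t -> d / V _ V: fires at position(s) 3: subizospuruk
surface: subizospuruk
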